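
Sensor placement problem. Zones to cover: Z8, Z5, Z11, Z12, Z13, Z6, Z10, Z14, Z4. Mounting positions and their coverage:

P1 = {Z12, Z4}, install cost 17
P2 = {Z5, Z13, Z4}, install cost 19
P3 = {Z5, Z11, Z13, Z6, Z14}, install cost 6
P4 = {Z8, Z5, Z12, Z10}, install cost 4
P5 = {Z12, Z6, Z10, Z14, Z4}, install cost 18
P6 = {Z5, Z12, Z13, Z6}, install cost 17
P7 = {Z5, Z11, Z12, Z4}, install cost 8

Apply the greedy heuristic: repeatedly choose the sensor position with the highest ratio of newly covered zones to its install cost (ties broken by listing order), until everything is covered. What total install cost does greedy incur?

18

Pick 1: P4 adds 4 new (Z8, Z5, Z12, Z10) at install cost 4 (ratio 4/4).
Pick 2: P3 adds 4 new (Z11, Z13, Z6, Z14) at install cost 6 (ratio 4/6).
Pick 3: P7 adds 1 new (Z4) at install cost 8 (ratio 1/8).
Greedy total install cost: 4 + 6 + 8 = 18.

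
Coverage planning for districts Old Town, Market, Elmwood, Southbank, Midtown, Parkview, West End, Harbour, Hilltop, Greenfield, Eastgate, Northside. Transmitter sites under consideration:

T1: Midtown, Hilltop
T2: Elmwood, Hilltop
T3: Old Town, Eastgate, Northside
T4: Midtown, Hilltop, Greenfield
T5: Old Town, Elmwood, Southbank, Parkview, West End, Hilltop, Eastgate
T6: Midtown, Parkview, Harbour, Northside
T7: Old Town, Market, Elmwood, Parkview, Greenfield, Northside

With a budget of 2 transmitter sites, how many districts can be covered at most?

Choosing T5, T6 covers {Old Town, Elmwood, Southbank, Midtown, Parkview, West End, Harbour, Hilltop, Eastgate, Northside} — 10 districts.
No choice of 2 transmitter sites does better; here Market, Greenfield are left uncovered.

10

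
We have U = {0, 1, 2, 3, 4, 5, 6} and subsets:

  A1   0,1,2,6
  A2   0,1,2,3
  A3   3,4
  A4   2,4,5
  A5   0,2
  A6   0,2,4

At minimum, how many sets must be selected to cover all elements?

A1, A2, A4 together cover {0, 1, 2, 3, 4, 5, 6} — every element.
No 2 of the 6 sets cover everything (all 15 pairs fall short), so 3 is minimum.

3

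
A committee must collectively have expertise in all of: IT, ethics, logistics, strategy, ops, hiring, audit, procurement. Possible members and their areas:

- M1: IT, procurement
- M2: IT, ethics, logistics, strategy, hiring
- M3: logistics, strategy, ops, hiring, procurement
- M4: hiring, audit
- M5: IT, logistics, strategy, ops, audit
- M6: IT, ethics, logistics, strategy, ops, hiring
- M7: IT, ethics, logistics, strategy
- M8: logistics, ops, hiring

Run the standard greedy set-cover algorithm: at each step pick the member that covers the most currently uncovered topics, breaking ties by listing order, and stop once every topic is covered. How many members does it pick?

Pick 1: M6 covers 6 new topics (IT, ethics, logistics, strategy, ops, hiring).
Pick 2: M1 covers 1 new topics (procurement).
Pick 3: M4 covers 1 new topics (audit).
Greedy uses 3 members.

3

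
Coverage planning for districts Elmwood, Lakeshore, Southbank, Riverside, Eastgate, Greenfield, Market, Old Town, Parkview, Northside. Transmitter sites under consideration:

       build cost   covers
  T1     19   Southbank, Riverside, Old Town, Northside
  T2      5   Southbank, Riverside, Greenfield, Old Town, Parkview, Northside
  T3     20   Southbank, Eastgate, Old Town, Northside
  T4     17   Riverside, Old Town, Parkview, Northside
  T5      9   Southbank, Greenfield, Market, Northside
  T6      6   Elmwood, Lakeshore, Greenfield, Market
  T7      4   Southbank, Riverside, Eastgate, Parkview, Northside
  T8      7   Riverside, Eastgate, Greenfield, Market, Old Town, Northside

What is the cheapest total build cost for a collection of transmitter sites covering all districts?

15

T2, T6, T7 cover every district at build cost 5 + 6 + 4 = 15.
Any cover uses at least 3 transmitter sites; among all covering selections none totals below 15.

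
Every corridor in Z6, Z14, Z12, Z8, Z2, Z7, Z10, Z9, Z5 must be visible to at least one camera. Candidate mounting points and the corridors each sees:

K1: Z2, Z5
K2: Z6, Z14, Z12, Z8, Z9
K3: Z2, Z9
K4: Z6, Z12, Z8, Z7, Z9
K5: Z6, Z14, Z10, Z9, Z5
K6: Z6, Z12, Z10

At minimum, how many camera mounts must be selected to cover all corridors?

K1, K4, K5 together cover {Z6, Z14, Z12, Z8, Z2, Z7, Z10, Z9, Z5} — every corridor.
No 2 of the 6 camera mounts cover everything (all 15 pairs fall short), so 3 is minimum.

3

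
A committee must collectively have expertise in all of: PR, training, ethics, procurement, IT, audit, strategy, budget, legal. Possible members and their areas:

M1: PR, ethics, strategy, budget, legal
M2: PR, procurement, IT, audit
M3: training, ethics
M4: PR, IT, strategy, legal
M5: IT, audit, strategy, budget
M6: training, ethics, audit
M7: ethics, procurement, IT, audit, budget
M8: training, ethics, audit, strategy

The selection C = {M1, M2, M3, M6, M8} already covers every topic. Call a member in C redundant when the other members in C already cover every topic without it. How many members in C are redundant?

Drop M1: budget, legal uncovered — not redundant.
Drop M2: procurement, IT uncovered — not redundant.
Drop M3: the rest still cover every topic — redundant.
Drop M6: the rest still cover every topic — redundant.
Drop M8: the rest still cover every topic — redundant.
3 redundant: M3, M6, M8.

3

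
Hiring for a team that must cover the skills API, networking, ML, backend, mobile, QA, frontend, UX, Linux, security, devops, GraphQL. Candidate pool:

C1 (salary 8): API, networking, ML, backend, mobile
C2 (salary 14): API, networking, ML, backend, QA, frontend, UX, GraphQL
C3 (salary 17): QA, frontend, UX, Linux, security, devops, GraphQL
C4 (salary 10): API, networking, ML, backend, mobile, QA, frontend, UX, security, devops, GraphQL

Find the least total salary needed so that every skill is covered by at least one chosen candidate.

25

C1, C3 cover every skill at salary 8 + 17 = 25.
Any cover uses at least 2 candidates; among all covering selections none totals below 25.
Greedy by coverage-per-salary would pick C4, C3 for 27 — worse than the optimum 25.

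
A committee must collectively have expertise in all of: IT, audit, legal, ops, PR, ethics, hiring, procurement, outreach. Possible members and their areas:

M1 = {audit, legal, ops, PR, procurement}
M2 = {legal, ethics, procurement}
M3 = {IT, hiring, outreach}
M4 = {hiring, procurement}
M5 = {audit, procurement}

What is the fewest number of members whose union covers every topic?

3

M1, M2, M3 together cover {IT, audit, legal, ops, PR, ethics, hiring, procurement, outreach} — every topic.
No 2 of the 5 members cover everything (all 10 pairs fall short), so 3 is minimum.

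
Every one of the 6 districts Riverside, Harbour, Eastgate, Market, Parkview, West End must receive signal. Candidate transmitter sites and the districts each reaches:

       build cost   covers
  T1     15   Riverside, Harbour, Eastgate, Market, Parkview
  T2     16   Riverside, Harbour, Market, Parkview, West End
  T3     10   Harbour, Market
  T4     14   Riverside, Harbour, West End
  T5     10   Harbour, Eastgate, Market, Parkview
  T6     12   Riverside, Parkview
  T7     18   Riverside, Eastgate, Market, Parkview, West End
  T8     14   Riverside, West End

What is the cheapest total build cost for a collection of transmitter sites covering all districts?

T4, T5 cover every district at build cost 14 + 10 = 24.
Any cover uses at least 2 transmitter sites; among all covering selections none totals below 24.

24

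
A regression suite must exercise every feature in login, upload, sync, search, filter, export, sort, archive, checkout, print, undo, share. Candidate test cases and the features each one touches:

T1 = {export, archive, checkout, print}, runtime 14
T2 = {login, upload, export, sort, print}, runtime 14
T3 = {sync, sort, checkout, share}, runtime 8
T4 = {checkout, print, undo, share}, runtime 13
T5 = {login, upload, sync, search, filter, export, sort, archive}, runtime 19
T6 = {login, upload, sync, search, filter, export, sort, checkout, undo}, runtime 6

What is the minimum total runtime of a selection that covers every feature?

T1, T3, T6 cover every feature at runtime 14 + 8 + 6 = 28.
Any cover uses at least 2 test cases; among all covering selections none totals below 28.
Greedy by coverage-per-runtime would pick T6, T4, T1 for 33 — worse than the optimum 28.

28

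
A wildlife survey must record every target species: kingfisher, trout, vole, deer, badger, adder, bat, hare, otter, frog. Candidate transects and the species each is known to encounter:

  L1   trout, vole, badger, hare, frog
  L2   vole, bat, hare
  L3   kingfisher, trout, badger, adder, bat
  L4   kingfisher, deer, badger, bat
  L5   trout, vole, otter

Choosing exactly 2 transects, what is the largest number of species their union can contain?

Choosing L1, L3 covers {kingfisher, trout, vole, badger, adder, bat, hare, frog} — 8 species.
No choice of 2 transects does better; here deer, otter are left uncovered.

8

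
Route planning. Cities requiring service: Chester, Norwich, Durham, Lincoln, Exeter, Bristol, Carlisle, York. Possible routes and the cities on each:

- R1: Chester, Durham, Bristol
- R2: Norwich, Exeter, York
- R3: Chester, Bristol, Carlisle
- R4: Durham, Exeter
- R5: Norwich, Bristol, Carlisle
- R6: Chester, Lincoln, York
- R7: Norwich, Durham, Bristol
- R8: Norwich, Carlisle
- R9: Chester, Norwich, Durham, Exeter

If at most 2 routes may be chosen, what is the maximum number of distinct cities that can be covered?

Choosing R1, R2 covers {Chester, Norwich, Durham, Exeter, Bristol, York} — 6 cities.
No choice of 2 routes does better; here Lincoln, Carlisle are left uncovered.

6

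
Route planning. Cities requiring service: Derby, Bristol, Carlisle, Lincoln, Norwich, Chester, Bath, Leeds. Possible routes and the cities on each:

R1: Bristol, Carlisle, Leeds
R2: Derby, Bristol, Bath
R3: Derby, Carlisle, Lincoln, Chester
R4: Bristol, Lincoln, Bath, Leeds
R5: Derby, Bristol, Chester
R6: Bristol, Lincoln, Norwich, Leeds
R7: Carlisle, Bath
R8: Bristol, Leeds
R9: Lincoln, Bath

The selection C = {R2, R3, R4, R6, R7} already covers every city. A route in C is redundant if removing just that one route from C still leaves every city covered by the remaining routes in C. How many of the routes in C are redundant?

3

Drop R2: the rest still cover every city — redundant.
Drop R3: Chester uncovered — not redundant.
Drop R4: the rest still cover every city — redundant.
Drop R6: Norwich uncovered — not redundant.
Drop R7: the rest still cover every city — redundant.
3 redundant: R2, R4, R7.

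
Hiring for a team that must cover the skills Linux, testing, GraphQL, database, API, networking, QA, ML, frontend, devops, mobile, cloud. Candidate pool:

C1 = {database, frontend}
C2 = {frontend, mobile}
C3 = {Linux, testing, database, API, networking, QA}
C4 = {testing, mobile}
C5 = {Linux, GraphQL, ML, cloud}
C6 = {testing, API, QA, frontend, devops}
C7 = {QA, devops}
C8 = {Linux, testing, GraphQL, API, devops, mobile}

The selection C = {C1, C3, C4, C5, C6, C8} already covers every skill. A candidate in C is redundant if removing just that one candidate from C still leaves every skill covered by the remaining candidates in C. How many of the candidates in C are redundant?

Drop C1: the rest still cover every skill — redundant.
Drop C3: networking uncovered — not redundant.
Drop C4: the rest still cover every skill — redundant.
Drop C5: ML, cloud uncovered — not redundant.
Drop C6: the rest still cover every skill — redundant.
Drop C8: the rest still cover every skill — redundant.
4 redundant: C1, C4, C6, C8.

4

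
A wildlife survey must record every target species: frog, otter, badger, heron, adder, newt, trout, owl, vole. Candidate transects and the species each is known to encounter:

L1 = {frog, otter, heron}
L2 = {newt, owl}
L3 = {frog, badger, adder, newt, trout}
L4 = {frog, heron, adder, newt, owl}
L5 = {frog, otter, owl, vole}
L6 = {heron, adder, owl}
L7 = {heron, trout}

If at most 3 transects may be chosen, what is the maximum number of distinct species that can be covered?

Choosing L1, L3, L5 covers {frog, otter, badger, heron, adder, newt, trout, owl, vole} — 9 species.
That is all 9 species.

9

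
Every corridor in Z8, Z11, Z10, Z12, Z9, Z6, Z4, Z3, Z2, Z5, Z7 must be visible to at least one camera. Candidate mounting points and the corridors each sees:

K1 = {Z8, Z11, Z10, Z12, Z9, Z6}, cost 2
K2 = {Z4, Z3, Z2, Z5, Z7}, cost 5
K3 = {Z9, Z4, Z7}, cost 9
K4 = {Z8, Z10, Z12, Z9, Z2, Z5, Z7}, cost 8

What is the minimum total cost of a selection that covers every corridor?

7

K1, K2 cover every corridor at cost 2 + 5 = 7.
Any cover uses at least 2 camera mounts; among all covering selections none totals below 7.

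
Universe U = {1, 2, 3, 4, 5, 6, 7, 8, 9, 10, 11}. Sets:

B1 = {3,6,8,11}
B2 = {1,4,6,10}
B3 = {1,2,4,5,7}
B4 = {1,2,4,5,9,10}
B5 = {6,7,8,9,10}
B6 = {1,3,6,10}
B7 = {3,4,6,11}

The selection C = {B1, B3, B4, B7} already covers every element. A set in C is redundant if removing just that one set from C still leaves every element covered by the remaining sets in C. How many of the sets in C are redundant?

Drop B1: 8 uncovered — not redundant.
Drop B3: 7 uncovered — not redundant.
Drop B4: 9, 10 uncovered — not redundant.
Drop B7: the rest still cover every element — redundant.
1 redundant: B7.

1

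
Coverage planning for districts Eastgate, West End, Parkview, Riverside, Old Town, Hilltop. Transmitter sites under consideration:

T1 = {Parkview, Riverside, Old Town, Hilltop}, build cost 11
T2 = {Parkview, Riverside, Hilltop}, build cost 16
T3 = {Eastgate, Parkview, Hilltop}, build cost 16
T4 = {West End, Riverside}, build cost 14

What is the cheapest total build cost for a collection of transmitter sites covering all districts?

T1, T3, T4 cover every district at build cost 11 + 16 + 14 = 41.
Any cover uses at least 3 transmitter sites; among all covering selections none totals below 41.

41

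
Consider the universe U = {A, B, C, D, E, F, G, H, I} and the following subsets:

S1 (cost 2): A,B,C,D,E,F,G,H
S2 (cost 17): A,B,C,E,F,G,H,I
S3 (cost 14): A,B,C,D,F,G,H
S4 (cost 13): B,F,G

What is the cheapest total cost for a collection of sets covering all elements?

19

S1, S2 cover every element at cost 2 + 17 = 19.
Any cover uses at least 2 sets; among all covering selections none totals below 19.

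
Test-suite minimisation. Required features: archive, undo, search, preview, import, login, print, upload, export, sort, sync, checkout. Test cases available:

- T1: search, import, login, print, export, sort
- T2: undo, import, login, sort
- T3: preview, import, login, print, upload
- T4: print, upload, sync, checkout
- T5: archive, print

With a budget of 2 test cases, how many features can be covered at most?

Choosing T1, T4 covers {search, import, login, print, upload, export, sort, sync, checkout} — 9 features.
No choice of 2 test cases does better; here archive, undo, preview are left uncovered.

9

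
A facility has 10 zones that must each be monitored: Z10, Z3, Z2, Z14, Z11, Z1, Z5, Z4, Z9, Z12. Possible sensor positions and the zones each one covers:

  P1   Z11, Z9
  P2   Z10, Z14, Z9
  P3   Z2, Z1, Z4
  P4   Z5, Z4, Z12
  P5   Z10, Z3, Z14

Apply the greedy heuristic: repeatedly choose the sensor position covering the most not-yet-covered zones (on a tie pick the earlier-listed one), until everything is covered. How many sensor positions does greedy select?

Pick 1: P2 covers 3 new zones (Z10, Z14, Z9).
Pick 2: P3 covers 3 new zones (Z2, Z1, Z4).
Pick 3: P4 covers 2 new zones (Z5, Z12).
Pick 4: P1 covers 1 new zones (Z11).
Pick 5: P5 covers 1 new zones (Z3).
Greedy uses 5 sensor positions. (The true minimum is 4.)

5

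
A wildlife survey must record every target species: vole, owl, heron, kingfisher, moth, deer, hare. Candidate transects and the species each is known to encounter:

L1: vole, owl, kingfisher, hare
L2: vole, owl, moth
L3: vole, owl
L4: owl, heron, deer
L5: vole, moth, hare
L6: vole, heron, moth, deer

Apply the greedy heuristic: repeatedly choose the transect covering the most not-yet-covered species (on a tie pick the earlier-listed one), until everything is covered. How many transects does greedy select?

2

Pick 1: L1 covers 4 new species (vole, owl, kingfisher, hare).
Pick 2: L6 covers 3 new species (heron, moth, deer).
Greedy uses 2 transects.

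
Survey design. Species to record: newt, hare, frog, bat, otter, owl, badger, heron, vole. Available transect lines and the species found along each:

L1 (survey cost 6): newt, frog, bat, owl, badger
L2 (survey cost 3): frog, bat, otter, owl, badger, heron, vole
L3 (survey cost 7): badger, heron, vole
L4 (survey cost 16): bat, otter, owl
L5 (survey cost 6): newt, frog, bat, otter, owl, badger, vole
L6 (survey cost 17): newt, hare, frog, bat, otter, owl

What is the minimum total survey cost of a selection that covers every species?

L2, L6 cover every species at survey cost 3 + 17 = 20.
Any cover uses at least 2 transects; among all covering selections none totals below 20.
Greedy by coverage-per-survey cost would pick L2, L1, L6 for 26 — worse than the optimum 20.

20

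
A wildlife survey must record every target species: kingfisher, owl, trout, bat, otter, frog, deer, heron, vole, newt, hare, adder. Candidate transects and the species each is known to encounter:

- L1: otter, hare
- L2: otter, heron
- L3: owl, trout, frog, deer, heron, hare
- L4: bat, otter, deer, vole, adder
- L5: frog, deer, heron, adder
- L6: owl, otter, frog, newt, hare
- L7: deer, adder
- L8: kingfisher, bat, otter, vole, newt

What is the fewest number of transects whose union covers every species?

L3, L4, L8 together cover {kingfisher, owl, trout, bat, otter, frog, deer, heron, vole, newt, hare, adder} — every species.
No 2 of the 8 transects cover everything (all 28 pairs fall short), so 3 is minimum.

3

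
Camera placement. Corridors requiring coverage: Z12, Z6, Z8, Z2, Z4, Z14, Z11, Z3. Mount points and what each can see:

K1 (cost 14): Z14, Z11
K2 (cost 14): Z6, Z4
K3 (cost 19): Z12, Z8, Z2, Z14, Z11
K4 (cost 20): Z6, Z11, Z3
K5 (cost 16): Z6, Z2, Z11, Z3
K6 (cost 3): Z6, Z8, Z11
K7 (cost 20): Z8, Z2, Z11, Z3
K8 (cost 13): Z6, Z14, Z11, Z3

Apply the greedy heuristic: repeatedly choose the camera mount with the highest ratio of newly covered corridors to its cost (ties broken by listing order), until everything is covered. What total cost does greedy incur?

Pick 1: K6 adds 3 new (Z6, Z8, Z11) at cost 3 (ratio 3/3).
Pick 2: K3 adds 3 new (Z12, Z2, Z14) at cost 19 (ratio 3/19).
Pick 3: K8 adds 1 new (Z3) at cost 13 (ratio 1/13).
Pick 4: K2 adds 1 new (Z4) at cost 14 (ratio 1/14).
Greedy total cost: 3 + 19 + 13 + 14 = 49. (The true optimum is 46, so greedy overshoots here.)

49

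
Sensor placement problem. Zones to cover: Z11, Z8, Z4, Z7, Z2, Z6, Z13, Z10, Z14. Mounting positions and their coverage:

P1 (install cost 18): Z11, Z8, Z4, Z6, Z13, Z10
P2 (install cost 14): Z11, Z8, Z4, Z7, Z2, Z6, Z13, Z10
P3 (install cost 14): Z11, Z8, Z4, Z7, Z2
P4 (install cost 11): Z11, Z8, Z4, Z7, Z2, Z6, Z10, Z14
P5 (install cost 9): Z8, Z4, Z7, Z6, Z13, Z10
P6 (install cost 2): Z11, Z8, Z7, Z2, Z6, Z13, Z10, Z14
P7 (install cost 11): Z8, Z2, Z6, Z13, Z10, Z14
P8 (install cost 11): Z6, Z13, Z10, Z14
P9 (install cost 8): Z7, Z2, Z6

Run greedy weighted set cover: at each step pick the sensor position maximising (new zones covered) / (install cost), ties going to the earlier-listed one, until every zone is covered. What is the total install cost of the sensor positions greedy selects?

Pick 1: P6 adds 8 new (Z11, Z8, Z7, Z2, Z6, Z13, Z10, Z14) at install cost 2 (ratio 8/2).
Pick 2: P5 adds 1 new (Z4) at install cost 9 (ratio 1/9).
Greedy total install cost: 2 + 9 = 11.

11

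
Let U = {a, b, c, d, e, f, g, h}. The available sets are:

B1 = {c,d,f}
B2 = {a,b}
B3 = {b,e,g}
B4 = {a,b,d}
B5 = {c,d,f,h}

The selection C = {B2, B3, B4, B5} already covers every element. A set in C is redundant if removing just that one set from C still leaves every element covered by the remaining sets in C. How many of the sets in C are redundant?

Drop B2: the rest still cover every element — redundant.
Drop B3: e, g uncovered — not redundant.
Drop B4: the rest still cover every element — redundant.
Drop B5: c, f, h uncovered — not redundant.
2 redundant: B2, B4.

2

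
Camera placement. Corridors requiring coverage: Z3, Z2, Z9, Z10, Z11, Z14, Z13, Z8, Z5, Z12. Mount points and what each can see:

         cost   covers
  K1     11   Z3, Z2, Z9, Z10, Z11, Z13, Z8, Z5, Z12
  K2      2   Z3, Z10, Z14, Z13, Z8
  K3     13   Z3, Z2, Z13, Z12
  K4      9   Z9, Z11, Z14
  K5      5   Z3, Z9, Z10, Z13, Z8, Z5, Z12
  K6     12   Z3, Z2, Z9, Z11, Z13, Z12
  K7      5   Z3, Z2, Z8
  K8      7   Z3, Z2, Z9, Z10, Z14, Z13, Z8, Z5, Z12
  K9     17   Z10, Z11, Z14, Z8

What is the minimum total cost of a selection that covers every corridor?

K1, K2 cover every corridor at cost 11 + 2 = 13.
Any cover uses at least 2 camera mounts; among all covering selections none totals below 13.

13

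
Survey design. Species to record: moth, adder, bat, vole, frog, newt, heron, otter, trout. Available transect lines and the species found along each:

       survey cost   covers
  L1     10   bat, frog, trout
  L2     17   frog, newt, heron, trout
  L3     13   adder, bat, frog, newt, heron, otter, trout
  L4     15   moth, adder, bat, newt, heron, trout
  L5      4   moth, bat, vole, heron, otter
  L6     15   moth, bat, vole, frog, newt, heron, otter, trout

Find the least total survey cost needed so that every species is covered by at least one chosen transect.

L3, L5 cover every species at survey cost 13 + 4 = 17.
Any cover uses at least 2 transects; among all covering selections none totals below 17.

17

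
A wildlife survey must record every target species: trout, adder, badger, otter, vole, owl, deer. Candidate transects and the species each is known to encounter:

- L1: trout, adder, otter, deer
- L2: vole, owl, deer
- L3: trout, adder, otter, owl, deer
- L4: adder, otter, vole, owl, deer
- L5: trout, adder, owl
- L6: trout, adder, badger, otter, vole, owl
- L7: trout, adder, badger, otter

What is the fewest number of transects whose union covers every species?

L1, L6 together cover {trout, adder, badger, otter, vole, owl, deer} — every species.
No single transect contains all 7 species, so 2 is optimal.

2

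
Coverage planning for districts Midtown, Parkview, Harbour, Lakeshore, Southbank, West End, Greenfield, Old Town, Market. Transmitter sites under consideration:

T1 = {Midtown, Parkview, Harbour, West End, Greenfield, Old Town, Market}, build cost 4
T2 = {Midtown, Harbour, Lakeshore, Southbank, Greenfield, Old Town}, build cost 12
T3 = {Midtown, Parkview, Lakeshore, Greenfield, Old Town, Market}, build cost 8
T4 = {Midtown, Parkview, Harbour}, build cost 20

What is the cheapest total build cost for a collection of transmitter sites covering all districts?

T1, T2 cover every district at build cost 4 + 12 = 16.
Any cover uses at least 2 transmitter sites; among all covering selections none totals below 16.

16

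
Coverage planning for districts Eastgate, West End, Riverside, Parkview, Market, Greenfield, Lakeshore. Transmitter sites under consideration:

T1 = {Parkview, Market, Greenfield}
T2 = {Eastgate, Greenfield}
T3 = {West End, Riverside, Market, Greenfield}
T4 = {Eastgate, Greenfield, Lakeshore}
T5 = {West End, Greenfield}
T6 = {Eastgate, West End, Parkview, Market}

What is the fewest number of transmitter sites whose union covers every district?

T1, T3, T4 together cover {Eastgate, West End, Riverside, Parkview, Market, Greenfield, Lakeshore} — every district.
No 2 of the 6 transmitter sites cover everything (all 15 pairs fall short), so 3 is minimum.

3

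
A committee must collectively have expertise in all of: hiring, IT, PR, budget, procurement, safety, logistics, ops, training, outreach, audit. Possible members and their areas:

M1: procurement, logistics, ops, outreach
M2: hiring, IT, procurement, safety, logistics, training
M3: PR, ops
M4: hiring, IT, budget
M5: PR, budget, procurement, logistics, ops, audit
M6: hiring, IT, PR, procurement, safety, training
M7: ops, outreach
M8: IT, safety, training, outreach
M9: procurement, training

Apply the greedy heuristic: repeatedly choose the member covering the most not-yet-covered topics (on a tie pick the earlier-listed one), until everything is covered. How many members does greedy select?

3

Pick 1: M2 covers 6 new topics (hiring, IT, procurement, safety, logistics, training).
Pick 2: M5 covers 4 new topics (PR, budget, ops, audit).
Pick 3: M1 covers 1 new topics (outreach).
Greedy uses 3 members.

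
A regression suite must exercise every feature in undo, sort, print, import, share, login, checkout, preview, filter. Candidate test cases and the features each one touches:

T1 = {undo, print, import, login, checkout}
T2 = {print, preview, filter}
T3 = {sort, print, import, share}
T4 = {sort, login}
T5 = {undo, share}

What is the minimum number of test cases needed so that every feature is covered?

3

T1, T2, T3 together cover {undo, sort, print, import, share, login, checkout, preview, filter} — every feature.
No 2 of the 5 test cases cover everything (all 10 pairs fall short), so 3 is minimum.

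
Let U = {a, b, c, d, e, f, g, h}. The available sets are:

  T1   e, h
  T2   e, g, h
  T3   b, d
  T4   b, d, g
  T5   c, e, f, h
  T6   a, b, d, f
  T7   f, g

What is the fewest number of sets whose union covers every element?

3

T2, T5, T6 together cover {a, b, c, d, e, f, g, h} — every element.
No 2 of the 7 sets cover everything (all 21 pairs fall short), so 3 is minimum.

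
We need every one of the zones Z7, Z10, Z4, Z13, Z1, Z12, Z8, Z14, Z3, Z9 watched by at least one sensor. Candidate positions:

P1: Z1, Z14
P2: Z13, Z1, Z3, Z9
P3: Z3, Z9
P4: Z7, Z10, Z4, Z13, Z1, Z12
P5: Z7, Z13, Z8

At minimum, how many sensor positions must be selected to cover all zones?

4

P1, P2, P4, P5 together cover {Z7, Z10, Z4, Z13, Z1, Z12, Z8, Z14, Z3, Z9} — every zone.
No 3 of the 5 sensor positions cover everything (all 10 triples fall short), so 4 is minimum.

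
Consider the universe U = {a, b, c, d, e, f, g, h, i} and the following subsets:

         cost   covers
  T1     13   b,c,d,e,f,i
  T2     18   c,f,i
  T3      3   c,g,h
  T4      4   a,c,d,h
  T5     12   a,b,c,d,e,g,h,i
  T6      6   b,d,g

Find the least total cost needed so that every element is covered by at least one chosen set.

T1, T3, T4 cover every element at cost 13 + 3 + 4 = 20.
Any cover uses at least 2 sets; among all covering selections none totals below 20.

20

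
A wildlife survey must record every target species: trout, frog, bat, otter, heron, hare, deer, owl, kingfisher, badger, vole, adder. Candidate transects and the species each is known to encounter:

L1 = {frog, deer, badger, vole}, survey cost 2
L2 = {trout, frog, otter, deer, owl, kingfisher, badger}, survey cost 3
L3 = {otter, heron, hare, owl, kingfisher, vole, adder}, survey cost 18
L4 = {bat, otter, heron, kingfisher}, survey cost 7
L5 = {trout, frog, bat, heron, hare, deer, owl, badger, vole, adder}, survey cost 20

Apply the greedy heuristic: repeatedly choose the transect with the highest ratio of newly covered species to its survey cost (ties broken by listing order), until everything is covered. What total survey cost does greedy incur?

Pick 1: L2 adds 7 new (trout, frog, otter, deer, owl, kingfisher, badger) at survey cost 3 (ratio 7/3).
Pick 2: L1 adds 1 new (vole) at survey cost 2 (ratio 1/2).
Pick 3: L4 adds 2 new (bat, heron) at survey cost 7 (ratio 2/7).
Pick 4: L3 adds 2 new (hare, adder) at survey cost 18 (ratio 2/18).
Greedy total survey cost: 3 + 2 + 7 + 18 = 30. (The true optimum is 23, so greedy overshoots here.)

30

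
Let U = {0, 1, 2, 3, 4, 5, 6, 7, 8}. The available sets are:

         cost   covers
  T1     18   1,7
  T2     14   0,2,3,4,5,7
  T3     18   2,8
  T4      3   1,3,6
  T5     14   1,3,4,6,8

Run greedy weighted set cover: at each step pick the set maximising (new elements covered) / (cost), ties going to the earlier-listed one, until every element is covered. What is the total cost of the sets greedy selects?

31

Pick 1: T4 adds 3 new (1, 3, 6) at cost 3 (ratio 3/3).
Pick 2: T2 adds 5 new (0, 2, 4, 5, 7) at cost 14 (ratio 5/14).
Pick 3: T5 adds 1 new (8) at cost 14 (ratio 1/14).
Greedy total cost: 3 + 14 + 14 = 31. (The true optimum is 28, so greedy overshoots here.)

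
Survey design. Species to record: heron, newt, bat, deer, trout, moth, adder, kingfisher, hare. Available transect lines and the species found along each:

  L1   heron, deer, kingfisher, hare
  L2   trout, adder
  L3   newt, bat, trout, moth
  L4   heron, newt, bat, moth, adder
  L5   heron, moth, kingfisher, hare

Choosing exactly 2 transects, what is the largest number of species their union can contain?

Choosing L1, L3 covers {heron, newt, bat, deer, trout, moth, kingfisher, hare} — 8 species.
No choice of 2 transects does better; here adder is left uncovered.

8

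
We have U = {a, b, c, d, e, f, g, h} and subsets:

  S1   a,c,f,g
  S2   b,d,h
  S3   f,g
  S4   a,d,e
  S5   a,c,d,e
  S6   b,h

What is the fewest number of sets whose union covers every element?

3

S1, S2, S4 together cover {a, b, c, d, e, f, g, h} — every element.
No 2 of the 6 sets cover everything (all 15 pairs fall short), so 3 is minimum.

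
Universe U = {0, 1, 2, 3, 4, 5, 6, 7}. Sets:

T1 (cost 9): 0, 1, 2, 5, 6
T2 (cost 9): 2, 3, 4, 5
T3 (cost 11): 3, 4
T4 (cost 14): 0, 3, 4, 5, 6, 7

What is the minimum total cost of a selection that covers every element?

23

T1, T4 cover every element at cost 9 + 14 = 23.
Any cover uses at least 2 sets; among all covering selections none totals below 23.
Greedy by coverage-per-cost would pick T1, T2, T4 for 32 — worse than the optimum 23.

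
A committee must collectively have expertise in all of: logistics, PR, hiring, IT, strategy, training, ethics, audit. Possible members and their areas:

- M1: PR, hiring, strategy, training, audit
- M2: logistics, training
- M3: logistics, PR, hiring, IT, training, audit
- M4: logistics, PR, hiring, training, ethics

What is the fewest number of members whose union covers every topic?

M1, M3, M4 together cover {logistics, PR, hiring, IT, strategy, training, ethics, audit} — every topic.
No 2 of the 4 members cover everything (all 6 pairs fall short), so 3 is minimum.

3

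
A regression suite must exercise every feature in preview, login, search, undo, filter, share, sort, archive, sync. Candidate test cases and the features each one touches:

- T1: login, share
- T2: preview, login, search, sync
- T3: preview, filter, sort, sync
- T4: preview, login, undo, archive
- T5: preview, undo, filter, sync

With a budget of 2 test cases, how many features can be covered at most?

7

Choosing T3, T4 covers {preview, login, undo, filter, sort, archive, sync} — 7 features.
No choice of 2 test cases does better; here search, share are left uncovered.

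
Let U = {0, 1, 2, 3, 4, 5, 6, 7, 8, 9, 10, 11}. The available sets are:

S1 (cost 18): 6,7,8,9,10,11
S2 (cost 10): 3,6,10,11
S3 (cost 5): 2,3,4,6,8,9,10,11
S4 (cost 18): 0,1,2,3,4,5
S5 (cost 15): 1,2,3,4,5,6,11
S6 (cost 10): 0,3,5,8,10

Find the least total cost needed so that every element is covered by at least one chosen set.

36

S1, S4 cover every element at cost 18 + 18 = 36.
Any cover uses at least 2 sets; among all covering selections none totals below 36.
Greedy by coverage-per-cost would pick S3, S6, S5, S1 for 48 — worse than the optimum 36.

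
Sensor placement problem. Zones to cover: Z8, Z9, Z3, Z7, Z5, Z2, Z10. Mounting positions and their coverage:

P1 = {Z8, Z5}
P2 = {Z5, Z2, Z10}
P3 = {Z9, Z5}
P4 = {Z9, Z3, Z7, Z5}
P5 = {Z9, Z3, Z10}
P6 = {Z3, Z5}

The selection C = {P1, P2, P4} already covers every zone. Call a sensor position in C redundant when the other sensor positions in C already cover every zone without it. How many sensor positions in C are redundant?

0

Drop P1: Z8 uncovered — not redundant.
Drop P2: Z2, Z10 uncovered — not redundant.
Drop P4: Z9, Z3, Z7 uncovered — not redundant.
None of the sensor positions in C is redundant.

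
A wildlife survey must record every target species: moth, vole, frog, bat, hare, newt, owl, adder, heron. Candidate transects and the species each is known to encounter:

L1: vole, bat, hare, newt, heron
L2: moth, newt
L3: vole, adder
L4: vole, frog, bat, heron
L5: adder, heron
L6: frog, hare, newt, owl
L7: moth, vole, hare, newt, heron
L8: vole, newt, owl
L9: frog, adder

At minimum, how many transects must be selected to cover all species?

L1, L2, L3, L6 together cover {moth, vole, frog, bat, hare, newt, owl, adder, heron} — every species.
No 3 of the 9 transects cover everything (all 84 triples fall short), so 4 is minimum.

4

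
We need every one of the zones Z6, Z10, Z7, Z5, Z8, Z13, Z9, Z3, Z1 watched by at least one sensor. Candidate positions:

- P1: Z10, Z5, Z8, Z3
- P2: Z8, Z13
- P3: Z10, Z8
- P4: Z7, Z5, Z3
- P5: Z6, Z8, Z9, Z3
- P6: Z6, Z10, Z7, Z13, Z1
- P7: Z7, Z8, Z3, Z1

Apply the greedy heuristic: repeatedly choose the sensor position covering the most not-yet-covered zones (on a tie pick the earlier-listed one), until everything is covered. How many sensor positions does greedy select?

Pick 1: P6 covers 5 new zones (Z6, Z10, Z7, Z13, Z1).
Pick 2: P1 covers 3 new zones (Z5, Z8, Z3).
Pick 3: P5 covers 1 new zones (Z9).
Greedy uses 3 sensor positions.

3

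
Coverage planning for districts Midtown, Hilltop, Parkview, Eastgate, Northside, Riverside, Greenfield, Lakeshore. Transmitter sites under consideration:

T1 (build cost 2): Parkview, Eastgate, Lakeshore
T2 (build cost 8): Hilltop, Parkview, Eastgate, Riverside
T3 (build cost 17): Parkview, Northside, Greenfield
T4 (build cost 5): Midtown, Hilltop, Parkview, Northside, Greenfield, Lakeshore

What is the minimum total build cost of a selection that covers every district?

13

T2, T4 cover every district at build cost 8 + 5 = 13.
Any cover uses at least 2 transmitter sites; among all covering selections none totals below 13.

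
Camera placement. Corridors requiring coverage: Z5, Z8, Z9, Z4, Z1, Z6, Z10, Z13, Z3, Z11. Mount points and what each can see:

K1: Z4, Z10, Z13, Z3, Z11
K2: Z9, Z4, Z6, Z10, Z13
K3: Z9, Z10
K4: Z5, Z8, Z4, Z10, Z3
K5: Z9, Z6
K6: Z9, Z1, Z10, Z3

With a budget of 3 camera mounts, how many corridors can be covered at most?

9

Choosing K1, K2, K4 covers {Z5, Z8, Z9, Z4, Z6, Z10, Z13, Z3, Z11} — 9 corridors.
No choice of 3 camera mounts does better; here Z1 is left uncovered.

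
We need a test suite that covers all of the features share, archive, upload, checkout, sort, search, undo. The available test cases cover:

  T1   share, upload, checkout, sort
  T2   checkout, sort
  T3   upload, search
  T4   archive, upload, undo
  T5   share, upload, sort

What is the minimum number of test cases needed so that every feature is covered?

T1, T3, T4 together cover {share, archive, upload, checkout, sort, search, undo} — every feature.
No 2 of the 5 test cases cover everything (all 10 pairs fall short), so 3 is minimum.

3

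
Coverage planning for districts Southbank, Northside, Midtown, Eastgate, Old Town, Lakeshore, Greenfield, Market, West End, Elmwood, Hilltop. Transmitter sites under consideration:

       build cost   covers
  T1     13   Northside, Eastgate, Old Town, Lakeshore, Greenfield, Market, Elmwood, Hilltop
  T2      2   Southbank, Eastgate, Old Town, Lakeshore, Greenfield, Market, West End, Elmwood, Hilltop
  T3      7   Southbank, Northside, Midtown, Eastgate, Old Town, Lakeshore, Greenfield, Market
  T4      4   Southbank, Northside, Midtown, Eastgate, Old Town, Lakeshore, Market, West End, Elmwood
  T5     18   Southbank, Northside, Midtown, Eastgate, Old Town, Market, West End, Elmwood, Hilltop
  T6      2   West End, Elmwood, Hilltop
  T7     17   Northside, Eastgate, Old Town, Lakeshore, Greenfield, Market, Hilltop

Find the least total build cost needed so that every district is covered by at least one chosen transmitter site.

6

T2, T4 cover every district at build cost 2 + 4 = 6.
Any cover uses at least 2 transmitter sites; among all covering selections none totals below 6.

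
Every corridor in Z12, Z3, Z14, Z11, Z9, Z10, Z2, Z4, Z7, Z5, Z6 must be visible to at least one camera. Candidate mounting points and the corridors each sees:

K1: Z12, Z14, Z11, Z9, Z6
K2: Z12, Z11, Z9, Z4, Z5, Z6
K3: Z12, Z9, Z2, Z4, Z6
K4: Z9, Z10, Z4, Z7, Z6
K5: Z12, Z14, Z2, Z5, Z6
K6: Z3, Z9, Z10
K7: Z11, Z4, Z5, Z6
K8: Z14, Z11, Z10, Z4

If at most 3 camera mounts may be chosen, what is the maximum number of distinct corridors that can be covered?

10

Choosing K1, K4, K5 covers {Z12, Z14, Z11, Z9, Z10, Z2, Z4, Z7, Z5, Z6} — 10 corridors.
No choice of 3 camera mounts does better; here Z3 is left uncovered.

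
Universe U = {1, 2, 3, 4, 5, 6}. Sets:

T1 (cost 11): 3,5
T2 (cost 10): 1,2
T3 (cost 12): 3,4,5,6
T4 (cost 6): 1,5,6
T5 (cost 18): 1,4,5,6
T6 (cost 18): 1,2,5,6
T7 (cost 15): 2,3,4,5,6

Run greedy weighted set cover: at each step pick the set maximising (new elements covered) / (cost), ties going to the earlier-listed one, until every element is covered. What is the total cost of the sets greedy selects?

Pick 1: T4 adds 3 new (1, 5, 6) at cost 6 (ratio 3/6).
Pick 2: T7 adds 3 new (2, 3, 4) at cost 15 (ratio 3/15).
Greedy total cost: 6 + 15 = 21.

21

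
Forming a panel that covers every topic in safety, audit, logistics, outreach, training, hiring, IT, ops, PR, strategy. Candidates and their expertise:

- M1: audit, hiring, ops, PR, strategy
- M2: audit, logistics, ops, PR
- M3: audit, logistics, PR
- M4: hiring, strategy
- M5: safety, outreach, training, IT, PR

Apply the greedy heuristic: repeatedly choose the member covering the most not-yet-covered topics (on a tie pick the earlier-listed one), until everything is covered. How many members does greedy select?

Pick 1: M1 covers 5 new topics (audit, hiring, ops, PR, strategy).
Pick 2: M5 covers 4 new topics (safety, outreach, training, IT).
Pick 3: M2 covers 1 new topics (logistics).
Greedy uses 3 members.

3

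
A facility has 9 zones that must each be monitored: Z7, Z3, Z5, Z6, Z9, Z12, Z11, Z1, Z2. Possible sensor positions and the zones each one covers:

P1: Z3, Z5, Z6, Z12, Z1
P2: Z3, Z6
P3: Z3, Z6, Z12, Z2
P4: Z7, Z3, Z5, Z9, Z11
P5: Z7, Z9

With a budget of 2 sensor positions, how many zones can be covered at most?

Choosing P1, P4 covers {Z7, Z3, Z5, Z6, Z9, Z12, Z11, Z1} — 8 zones.
No choice of 2 sensor positions does better; here Z2 is left uncovered.

8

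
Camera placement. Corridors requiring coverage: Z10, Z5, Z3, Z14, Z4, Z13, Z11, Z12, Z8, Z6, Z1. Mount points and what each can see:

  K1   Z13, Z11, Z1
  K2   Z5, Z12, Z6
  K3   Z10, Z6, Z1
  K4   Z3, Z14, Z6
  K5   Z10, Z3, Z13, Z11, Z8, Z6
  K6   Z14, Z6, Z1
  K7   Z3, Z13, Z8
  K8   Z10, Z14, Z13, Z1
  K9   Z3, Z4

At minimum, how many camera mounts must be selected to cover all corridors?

K2, K5, K6, K9 together cover {Z10, Z5, Z3, Z14, Z4, Z13, Z11, Z12, Z8, Z6, Z1} — every corridor.
No 3 of the 9 camera mounts cover everything (all 84 triples fall short), so 4 is minimum.

4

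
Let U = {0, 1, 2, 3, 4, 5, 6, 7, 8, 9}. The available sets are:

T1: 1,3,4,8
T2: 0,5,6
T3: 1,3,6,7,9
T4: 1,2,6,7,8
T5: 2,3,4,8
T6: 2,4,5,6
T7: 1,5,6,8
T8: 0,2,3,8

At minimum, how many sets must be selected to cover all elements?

3

T2, T3, T5 together cover {0, 1, 2, 3, 4, 5, 6, 7, 8, 9} — every element.
No 2 of the 8 sets cover everything (all 28 pairs fall short), so 3 is minimum.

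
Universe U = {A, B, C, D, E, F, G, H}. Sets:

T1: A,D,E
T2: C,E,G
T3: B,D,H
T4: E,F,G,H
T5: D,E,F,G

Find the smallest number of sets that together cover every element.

4

T1, T2, T3, T4 together cover {A, B, C, D, E, F, G, H} — every element.
No 3 of the 5 sets cover everything (all 10 triples fall short), so 4 is minimum.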